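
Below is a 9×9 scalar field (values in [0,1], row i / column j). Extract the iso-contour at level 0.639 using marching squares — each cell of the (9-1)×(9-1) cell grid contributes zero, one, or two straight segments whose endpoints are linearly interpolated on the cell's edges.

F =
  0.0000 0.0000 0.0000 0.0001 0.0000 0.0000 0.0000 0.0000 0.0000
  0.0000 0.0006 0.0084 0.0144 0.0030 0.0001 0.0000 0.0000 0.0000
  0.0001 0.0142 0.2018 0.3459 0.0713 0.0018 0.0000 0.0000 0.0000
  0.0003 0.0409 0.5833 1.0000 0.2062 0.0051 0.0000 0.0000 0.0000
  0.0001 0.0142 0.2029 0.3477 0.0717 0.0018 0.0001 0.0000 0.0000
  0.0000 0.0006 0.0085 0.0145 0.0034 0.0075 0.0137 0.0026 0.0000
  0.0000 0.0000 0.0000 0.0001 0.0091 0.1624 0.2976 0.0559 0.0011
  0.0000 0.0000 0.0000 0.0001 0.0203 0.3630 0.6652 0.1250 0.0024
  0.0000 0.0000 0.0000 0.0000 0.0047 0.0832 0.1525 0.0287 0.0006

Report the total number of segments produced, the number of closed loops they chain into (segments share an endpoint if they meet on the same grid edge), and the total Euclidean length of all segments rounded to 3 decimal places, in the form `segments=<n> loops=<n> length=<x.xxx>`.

segments=8 loops=2 length=3.856

cell (2,2): code 0100 → (2.448,3.000)–(3.000,2.134)
cell (2,3): code 1000 → (3.000,3.455)–(2.448,3.000)
cell (3,2): code 0010 → (3.000,2.134)–(3.553,3.000)
cell (3,3): code 0001 → (3.553,3.000)–(3.000,3.455)
cell (6,5): code 0100 → (6.929,6.000)–(7.000,5.913)
cell (6,6): code 1000 → (7.000,6.049)–(6.929,6.000)
cell (7,5): code 0010 → (7.000,5.913)–(7.051,6.000)
cell (7,6): code 0001 → (7.051,6.000)–(7.000,6.049)
total: 8 segments, chained into 2 closed loop(s), length Σ = 3.856185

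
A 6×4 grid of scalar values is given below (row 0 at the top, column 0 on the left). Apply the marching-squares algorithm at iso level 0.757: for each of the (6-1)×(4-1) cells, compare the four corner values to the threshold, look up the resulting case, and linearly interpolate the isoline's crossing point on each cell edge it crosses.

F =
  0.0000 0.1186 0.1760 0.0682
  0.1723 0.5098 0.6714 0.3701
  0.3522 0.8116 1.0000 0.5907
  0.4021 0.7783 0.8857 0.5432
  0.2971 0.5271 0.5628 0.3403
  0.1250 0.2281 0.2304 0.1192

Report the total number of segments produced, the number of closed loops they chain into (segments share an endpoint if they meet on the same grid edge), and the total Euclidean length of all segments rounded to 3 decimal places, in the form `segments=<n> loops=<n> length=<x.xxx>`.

cell (1,0): code 0100 → (1.819,1.000)–(2.000,0.881)
cell (1,1): code 1100 → (1.260,2.000)–(1.819,1.000)
cell (1,2): code 1000 → (2.000,2.594)–(1.260,2.000)
cell (2,0): code 0110 → (2.000,0.881)–(3.000,0.943)
cell (2,2): code 1001 → (3.000,2.376)–(2.000,2.594)
cell (3,0): code 0010 → (3.000,0.943)–(3.085,1.000)
cell (3,1): code 0011 → (3.085,1.000)–(3.399,2.000)
cell (3,2): code 0001 → (3.399,2.000)–(3.000,2.376)
total: 8 segments, chained into 1 closed loop(s), length Σ = 6.033448

segments=8 loops=1 length=6.033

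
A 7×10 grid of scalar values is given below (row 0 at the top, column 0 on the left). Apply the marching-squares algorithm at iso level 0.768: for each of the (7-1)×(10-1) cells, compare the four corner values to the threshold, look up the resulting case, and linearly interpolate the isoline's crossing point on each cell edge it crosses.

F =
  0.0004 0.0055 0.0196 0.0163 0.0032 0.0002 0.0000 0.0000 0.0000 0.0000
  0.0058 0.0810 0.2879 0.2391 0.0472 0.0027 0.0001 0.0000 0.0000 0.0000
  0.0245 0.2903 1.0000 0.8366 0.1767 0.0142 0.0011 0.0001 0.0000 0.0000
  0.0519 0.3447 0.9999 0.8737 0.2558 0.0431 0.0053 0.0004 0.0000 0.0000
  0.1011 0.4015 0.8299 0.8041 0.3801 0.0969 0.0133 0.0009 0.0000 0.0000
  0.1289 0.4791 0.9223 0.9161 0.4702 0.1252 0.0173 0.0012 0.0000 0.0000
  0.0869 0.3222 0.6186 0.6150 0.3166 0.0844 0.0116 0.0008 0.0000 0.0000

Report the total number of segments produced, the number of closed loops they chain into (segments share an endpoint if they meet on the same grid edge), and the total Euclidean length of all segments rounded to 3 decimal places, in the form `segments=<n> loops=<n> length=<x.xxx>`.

segments=12 loops=1 length=9.927

cell (1,1): code 0100 → (1.674,2.000)–(2.000,1.673)
cell (1,2): code 1100 → (1.885,3.000)–(1.674,2.000)
cell (1,3): code 1000 → (2.000,3.104)–(1.885,3.000)
cell (2,1): code 0110 → (2.000,1.673)–(3.000,1.646)
cell (2,3): code 1001 → (3.000,3.171)–(2.000,3.104)
cell (3,1): code 0110 → (3.000,1.646)–(4.000,1.856)
cell (3,3): code 1001 → (4.000,3.085)–(3.000,3.171)
cell (4,1): code 0110 → (4.000,1.856)–(5.000,1.652)
cell (4,3): code 1001 → (5.000,3.332)–(4.000,3.085)
cell (5,1): code 0010 → (5.000,1.652)–(5.508,2.000)
cell (5,2): code 0011 → (5.508,2.000)–(5.492,3.000)
cell (5,3): code 0001 → (5.492,3.000)–(5.000,3.332)
total: 12 segments, chained into 1 closed loop(s), length Σ = 9.926540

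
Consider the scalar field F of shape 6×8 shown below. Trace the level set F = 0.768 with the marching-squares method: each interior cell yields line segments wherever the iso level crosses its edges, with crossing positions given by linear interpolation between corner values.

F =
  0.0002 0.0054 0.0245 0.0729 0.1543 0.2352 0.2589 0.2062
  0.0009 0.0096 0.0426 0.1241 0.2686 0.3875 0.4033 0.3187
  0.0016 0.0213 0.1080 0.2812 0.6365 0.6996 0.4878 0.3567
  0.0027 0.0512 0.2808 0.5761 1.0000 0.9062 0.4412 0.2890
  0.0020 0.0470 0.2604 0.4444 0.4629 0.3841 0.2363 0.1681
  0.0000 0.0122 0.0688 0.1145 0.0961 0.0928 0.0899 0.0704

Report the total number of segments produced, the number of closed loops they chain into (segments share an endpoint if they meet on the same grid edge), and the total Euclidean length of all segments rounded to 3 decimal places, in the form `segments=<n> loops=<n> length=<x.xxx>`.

segments=6 loops=1 length=4.682

cell (2,3): code 0100 → (2.362,4.000)–(3.000,3.453)
cell (2,4): code 1100 → (2.331,5.000)–(2.362,4.000)
cell (2,5): code 1000 → (3.000,5.297)–(2.331,5.000)
cell (3,3): code 0010 → (3.000,3.453)–(3.432,4.000)
cell (3,4): code 0011 → (3.432,4.000)–(3.265,5.000)
cell (3,5): code 0001 → (3.265,5.000)–(3.000,5.297)
total: 6 segments, chained into 1 closed loop(s), length Σ = 4.682314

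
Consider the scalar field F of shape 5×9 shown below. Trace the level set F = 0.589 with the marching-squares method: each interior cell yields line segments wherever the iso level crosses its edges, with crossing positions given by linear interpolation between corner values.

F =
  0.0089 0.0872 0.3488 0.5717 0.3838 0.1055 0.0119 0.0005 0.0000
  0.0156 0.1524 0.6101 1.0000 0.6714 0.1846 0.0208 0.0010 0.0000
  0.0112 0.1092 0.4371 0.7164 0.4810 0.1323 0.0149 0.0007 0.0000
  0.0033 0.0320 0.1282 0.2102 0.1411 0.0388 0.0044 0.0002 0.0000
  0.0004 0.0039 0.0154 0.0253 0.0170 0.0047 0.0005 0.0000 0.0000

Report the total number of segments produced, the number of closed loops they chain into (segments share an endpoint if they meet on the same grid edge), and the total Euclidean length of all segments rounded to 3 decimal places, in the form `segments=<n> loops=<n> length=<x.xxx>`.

segments=10 loops=1 length=6.438

cell (0,1): code 0100 → (0.919,2.000)–(1.000,1.954)
cell (0,2): code 1100 → (0.040,3.000)–(0.919,2.000)
cell (0,3): code 1100 → (0.713,4.000)–(0.040,3.000)
cell (0,4): code 1000 → (1.000,4.169)–(0.713,4.000)
cell (1,1): code 0010 → (1.000,1.954)–(1.122,2.000)
cell (1,2): code 0111 → (1.122,2.000)–(2.000,2.544)
cell (1,3): code 1011 → (2.000,3.541)–(1.433,4.000)
cell (1,4): code 0001 → (1.433,4.000)–(1.000,4.169)
cell (2,2): code 0010 → (2.000,2.544)–(2.252,3.000)
cell (2,3): code 0001 → (2.252,3.000)–(2.000,3.541)
total: 10 segments, chained into 1 closed loop(s), length Σ = 6.437788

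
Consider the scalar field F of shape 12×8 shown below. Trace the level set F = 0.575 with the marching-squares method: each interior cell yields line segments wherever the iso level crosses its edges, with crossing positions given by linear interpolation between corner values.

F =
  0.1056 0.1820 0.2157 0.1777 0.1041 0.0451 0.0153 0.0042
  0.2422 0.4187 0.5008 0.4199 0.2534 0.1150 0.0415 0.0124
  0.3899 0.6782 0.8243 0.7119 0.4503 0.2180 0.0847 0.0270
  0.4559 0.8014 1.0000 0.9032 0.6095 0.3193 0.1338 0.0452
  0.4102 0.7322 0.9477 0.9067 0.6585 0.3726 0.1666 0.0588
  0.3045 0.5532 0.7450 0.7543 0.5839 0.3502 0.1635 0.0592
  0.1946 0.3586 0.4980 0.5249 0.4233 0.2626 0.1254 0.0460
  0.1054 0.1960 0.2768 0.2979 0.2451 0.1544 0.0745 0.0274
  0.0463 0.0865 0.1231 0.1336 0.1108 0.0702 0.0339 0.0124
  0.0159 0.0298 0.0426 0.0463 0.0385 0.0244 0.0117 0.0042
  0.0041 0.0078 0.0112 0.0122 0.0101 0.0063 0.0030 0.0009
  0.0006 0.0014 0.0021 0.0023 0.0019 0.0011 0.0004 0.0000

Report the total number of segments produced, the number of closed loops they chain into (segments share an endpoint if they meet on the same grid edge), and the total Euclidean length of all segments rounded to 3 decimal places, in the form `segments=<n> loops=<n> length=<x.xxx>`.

cell (1,0): code 0100 → (1.602,1.000)–(2.000,0.642)
cell (1,1): code 1100 → (1.229,2.000)–(1.602,1.000)
cell (1,2): code 1100 → (1.531,3.000)–(1.229,2.000)
cell (1,3): code 1000 → (2.000,3.523)–(1.531,3.000)
cell (2,0): code 0110 → (2.000,0.642)–(3.000,0.345)
cell (2,3): code 1101 → (2.783,4.000)–(2.000,3.523)
cell (2,4): code 1000 → (3.000,4.119)–(2.783,4.000)
cell (3,0): code 0110 → (3.000,0.345)–(4.000,0.512)
cell (3,4): code 1001 → (4.000,4.292)–(3.000,4.119)
cell (4,0): code 0010 → (4.000,0.512)–(4.878,1.000)
cell (4,1): code 0111 → (4.878,1.000)–(5.000,1.114)
cell (4,4): code 1001 → (5.000,4.038)–(4.000,4.292)
cell (5,1): code 0010 → (5.000,1.114)–(5.688,2.000)
cell (5,2): code 0011 → (5.688,2.000)–(5.782,3.000)
cell (5,3): code 0011 → (5.782,3.000)–(5.055,4.000)
cell (5,4): code 0001 → (5.055,4.000)–(5.000,4.038)
total: 16 segments, chained into 1 closed loop(s), length Σ = 13.218382

segments=16 loops=1 length=13.218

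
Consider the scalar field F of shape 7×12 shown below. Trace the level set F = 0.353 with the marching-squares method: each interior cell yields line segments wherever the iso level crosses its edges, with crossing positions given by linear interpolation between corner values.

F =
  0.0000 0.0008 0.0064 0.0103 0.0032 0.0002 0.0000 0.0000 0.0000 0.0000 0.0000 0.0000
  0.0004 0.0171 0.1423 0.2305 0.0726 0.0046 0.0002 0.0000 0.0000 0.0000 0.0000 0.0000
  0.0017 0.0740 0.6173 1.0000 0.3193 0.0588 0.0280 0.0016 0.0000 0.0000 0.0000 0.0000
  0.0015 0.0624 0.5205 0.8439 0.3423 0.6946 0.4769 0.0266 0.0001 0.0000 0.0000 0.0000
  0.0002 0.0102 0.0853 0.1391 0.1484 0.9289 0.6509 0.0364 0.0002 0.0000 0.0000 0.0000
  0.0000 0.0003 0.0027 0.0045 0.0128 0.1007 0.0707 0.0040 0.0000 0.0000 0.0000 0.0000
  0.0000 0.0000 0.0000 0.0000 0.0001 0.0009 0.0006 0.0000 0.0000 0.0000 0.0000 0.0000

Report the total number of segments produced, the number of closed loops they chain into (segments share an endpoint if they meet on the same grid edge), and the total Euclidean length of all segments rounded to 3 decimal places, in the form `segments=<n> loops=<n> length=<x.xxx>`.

cell (1,1): code 0100 → (1.444,2.000)–(2.000,1.514)
cell (1,2): code 1100 → (1.159,3.000)–(1.444,2.000)
cell (1,3): code 1000 → (2.000,3.950)–(1.159,3.000)
cell (2,1): code 0110 → (2.000,1.514)–(3.000,1.634)
cell (2,3): code 1001 → (3.000,3.979)–(2.000,3.950)
cell (2,4): code 0100 → (2.463,5.000)–(3.000,4.030)
cell (2,5): code 1100 → (2.724,6.000)–(2.463,5.000)
cell (2,6): code 1000 → (3.000,6.275)–(2.724,6.000)
cell (3,1): code 0010 → (3.000,1.634)–(3.385,2.000)
cell (3,2): code 0011 → (3.385,2.000)–(3.697,3.000)
cell (3,3): code 0001 → (3.697,3.000)–(3.000,3.979)
cell (3,4): code 0110 → (3.000,4.030)–(4.000,4.262)
cell (3,6): code 1001 → (4.000,6.485)–(3.000,6.275)
cell (4,4): code 0010 → (4.000,4.262)–(4.695,5.000)
cell (4,5): code 0011 → (4.695,5.000)–(4.513,6.000)
cell (4,6): code 0001 → (4.513,6.000)–(4.000,6.485)
total: 16 segments, chained into 2 closed loop(s), length Σ = 15.151462

segments=16 loops=2 length=15.151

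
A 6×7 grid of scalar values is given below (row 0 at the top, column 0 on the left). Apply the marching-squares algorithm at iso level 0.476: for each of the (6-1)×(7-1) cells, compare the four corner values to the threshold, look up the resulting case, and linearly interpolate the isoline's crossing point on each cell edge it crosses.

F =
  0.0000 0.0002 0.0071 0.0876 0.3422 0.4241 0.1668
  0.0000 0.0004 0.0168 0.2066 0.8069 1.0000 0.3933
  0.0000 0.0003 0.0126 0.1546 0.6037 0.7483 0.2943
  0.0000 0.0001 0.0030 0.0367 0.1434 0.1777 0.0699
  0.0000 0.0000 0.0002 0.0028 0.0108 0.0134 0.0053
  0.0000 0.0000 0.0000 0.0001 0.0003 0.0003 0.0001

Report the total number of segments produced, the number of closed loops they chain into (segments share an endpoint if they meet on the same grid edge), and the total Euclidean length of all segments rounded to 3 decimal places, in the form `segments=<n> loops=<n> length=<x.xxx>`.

segments=8 loops=1 length=7.427

cell (0,3): code 0100 → (0.288,4.000)–(1.000,3.449)
cell (0,4): code 1100 → (0.090,5.000)–(0.288,4.000)
cell (0,5): code 1000 → (1.000,5.864)–(0.090,5.000)
cell (1,3): code 0110 → (1.000,3.449)–(2.000,3.716)
cell (1,5): code 1001 → (2.000,5.600)–(1.000,5.864)
cell (2,3): code 0010 → (2.000,3.716)–(2.277,4.000)
cell (2,4): code 0011 → (2.277,4.000)–(2.477,5.000)
cell (2,5): code 0001 → (2.477,5.000)–(2.000,5.600)
total: 8 segments, chained into 1 closed loop(s), length Σ = 7.427133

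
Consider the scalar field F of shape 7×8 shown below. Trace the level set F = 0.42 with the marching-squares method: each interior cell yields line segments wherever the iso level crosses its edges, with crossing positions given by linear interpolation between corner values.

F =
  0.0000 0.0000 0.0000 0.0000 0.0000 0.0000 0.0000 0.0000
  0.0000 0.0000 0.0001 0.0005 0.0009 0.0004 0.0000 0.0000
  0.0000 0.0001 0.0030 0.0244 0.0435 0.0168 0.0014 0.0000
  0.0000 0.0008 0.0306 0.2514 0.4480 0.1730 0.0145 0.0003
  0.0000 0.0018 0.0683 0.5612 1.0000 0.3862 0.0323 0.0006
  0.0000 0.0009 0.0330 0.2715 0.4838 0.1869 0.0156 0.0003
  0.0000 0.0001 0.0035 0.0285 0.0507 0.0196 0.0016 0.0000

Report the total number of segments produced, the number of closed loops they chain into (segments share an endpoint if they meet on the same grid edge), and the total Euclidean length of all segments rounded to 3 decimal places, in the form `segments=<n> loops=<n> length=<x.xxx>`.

segments=10 loops=1 length=6.409

cell (2,3): code 0100 → (2.931,4.000)–(3.000,3.858)
cell (2,4): code 1000 → (3.000,4.102)–(2.931,4.000)
cell (3,2): code 0100 → (3.544,3.000)–(4.000,2.714)
cell (3,3): code 1110 → (3.000,3.858)–(3.544,3.000)
cell (3,4): code 1001 → (4.000,4.945)–(3.000,4.102)
cell (4,2): code 0010 → (4.000,2.714)–(4.487,3.000)
cell (4,3): code 0111 → (4.487,3.000)–(5.000,3.699)
cell (4,4): code 1001 → (5.000,4.215)–(4.000,4.945)
cell (5,3): code 0010 → (5.000,3.699)–(5.147,4.000)
cell (5,4): code 0001 → (5.147,4.000)–(5.000,4.215)
total: 10 segments, chained into 1 closed loop(s), length Σ = 6.409373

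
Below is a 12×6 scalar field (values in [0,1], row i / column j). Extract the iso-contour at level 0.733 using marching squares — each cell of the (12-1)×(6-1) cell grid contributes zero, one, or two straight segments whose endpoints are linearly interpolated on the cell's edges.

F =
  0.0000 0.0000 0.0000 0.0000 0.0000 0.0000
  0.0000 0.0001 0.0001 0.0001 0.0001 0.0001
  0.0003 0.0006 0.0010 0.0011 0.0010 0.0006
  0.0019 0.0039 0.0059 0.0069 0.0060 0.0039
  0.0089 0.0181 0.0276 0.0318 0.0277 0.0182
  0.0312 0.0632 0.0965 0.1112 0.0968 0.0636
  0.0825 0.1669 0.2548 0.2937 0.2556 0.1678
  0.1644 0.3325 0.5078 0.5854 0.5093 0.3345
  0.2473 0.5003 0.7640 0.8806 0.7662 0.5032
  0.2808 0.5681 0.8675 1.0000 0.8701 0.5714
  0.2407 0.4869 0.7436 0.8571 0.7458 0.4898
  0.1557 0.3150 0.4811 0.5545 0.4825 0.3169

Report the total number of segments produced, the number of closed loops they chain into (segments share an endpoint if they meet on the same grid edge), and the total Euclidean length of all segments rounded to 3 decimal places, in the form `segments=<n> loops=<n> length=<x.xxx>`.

segments=12 loops=1 length=9.010

cell (7,1): code 0100 → (7.879,2.000)–(8.000,1.882)
cell (7,2): code 1100 → (7.500,3.000)–(7.879,2.000)
cell (7,3): code 1100 → (7.871,4.000)–(7.500,3.000)
cell (7,4): code 1000 → (8.000,4.126)–(7.871,4.000)
cell (8,1): code 0110 → (8.000,1.882)–(9.000,1.551)
cell (8,4): code 1001 → (9.000,4.459)–(8.000,4.126)
cell (9,1): code 0110 → (9.000,1.551)–(10.000,1.959)
cell (9,4): code 1001 → (10.000,4.050)–(9.000,4.459)
cell (10,1): code 0010 → (10.000,1.959)–(10.040,2.000)
cell (10,2): code 0011 → (10.040,2.000)–(10.410,3.000)
cell (10,3): code 0011 → (10.410,3.000)–(10.049,4.000)
cell (10,4): code 0001 → (10.049,4.000)–(10.000,4.050)
total: 12 segments, chained into 1 closed loop(s), length Σ = 9.010171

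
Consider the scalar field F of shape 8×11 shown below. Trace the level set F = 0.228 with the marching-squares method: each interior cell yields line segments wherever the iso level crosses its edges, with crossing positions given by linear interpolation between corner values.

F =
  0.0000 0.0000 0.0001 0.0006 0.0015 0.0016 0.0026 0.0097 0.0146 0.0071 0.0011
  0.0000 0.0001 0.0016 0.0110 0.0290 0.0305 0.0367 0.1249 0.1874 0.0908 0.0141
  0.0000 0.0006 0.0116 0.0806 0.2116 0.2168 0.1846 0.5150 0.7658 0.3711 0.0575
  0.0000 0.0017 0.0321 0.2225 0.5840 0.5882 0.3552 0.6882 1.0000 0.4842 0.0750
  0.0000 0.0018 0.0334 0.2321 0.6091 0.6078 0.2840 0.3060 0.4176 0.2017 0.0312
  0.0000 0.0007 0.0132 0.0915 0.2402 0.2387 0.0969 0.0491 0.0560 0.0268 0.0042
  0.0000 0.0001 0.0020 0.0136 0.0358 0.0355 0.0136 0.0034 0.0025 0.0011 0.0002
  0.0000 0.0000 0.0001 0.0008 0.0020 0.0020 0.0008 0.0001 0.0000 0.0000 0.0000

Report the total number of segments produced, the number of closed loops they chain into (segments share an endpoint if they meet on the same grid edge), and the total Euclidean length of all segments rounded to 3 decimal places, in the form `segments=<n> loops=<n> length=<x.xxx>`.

segments=22 loops=1 length=17.652

cell (1,6): code 0100 → (1.264,7.000)–(2.000,6.131)
cell (1,7): code 1100 → (1.070,8.000)–(1.264,7.000)
cell (1,8): code 1100 → (1.489,9.000)–(1.070,8.000)
cell (1,9): code 1000 → (2.000,9.456)–(1.489,9.000)
cell (2,3): code 0100 → (2.044,4.000)–(3.000,3.015)
cell (2,4): code 1100 → (2.030,5.000)–(2.044,4.000)
cell (2,5): code 1100 → (2.254,6.000)–(2.030,5.000)
cell (2,6): code 1110 → (2.000,6.131)–(2.254,6.000)
cell (2,9): code 1001 → (3.000,9.626)–(2.000,9.456)
cell (3,2): code 0100 → (3.573,3.000)–(4.000,2.979)
cell (3,3): code 1110 → (3.000,3.015)–(3.573,3.000)
cell (3,8): code 1011 → (4.000,8.878)–(3.907,9.000)
cell (3,9): code 0001 → (3.907,9.000)–(3.000,9.626)
cell (4,2): code 0010 → (4.000,2.979)–(4.029,3.000)
cell (4,3): code 0111 → (4.029,3.000)–(5.000,3.918)
cell (4,5): code 1011 → (5.000,5.075)–(4.299,6.000)
cell (4,6): code 0011 → (4.299,6.000)–(4.304,7.000)
cell (4,7): code 0011 → (4.304,7.000)–(4.524,8.000)
cell (4,8): code 0001 → (4.524,8.000)–(4.000,8.878)
cell (5,3): code 0010 → (5.000,3.918)–(5.060,4.000)
cell (5,4): code 0011 → (5.060,4.000)–(5.053,5.000)
cell (5,5): code 0001 → (5.053,5.000)–(5.000,5.075)
total: 22 segments, chained into 1 closed loop(s), length Σ = 17.652411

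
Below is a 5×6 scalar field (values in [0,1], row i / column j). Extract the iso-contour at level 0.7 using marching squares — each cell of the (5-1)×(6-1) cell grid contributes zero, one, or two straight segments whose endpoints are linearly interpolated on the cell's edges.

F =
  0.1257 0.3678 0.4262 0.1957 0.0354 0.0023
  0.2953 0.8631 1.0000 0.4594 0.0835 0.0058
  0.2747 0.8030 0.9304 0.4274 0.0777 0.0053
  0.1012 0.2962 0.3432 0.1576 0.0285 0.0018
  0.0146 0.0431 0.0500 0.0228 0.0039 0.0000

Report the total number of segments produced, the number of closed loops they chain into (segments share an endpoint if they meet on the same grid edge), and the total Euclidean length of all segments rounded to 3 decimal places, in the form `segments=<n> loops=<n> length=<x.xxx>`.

segments=8 loops=1 length=6.129

cell (0,0): code 0100 → (0.671,1.000)–(1.000,0.713)
cell (0,1): code 1100 → (0.477,2.000)–(0.671,1.000)
cell (0,2): code 1000 → (1.000,2.555)–(0.477,2.000)
cell (1,0): code 0110 → (1.000,0.713)–(2.000,0.805)
cell (1,2): code 1001 → (2.000,2.458)–(1.000,2.555)
cell (2,0): code 0010 → (2.000,0.805)–(2.203,1.000)
cell (2,1): code 0011 → (2.203,1.000)–(2.392,2.000)
cell (2,2): code 0001 → (2.392,2.000)–(2.000,2.458)
total: 8 segments, chained into 1 closed loop(s), length Σ = 6.129389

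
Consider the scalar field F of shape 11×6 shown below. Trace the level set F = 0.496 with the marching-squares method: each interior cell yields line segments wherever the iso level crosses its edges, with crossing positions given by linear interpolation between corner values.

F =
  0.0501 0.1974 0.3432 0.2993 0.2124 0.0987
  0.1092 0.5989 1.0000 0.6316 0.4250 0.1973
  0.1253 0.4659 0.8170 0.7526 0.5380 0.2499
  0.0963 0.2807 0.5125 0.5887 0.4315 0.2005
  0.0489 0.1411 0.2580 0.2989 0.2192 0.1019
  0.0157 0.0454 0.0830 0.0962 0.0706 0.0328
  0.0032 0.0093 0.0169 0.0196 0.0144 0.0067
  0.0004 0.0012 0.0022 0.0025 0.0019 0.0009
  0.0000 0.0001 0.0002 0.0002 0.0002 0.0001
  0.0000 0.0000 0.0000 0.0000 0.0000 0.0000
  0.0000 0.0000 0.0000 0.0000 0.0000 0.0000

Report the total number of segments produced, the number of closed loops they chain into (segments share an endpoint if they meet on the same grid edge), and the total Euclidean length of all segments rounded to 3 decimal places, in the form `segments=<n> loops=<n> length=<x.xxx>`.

segments=14 loops=1 length=9.708

cell (0,0): code 0100 → (0.744,1.000)–(1.000,0.790)
cell (0,1): code 1100 → (0.233,2.000)–(0.744,1.000)
cell (0,2): code 1100 → (0.592,3.000)–(0.233,2.000)
cell (0,3): code 1000 → (1.000,3.656)–(0.592,3.000)
cell (1,0): code 0010 → (1.000,0.790)–(1.774,1.000)
cell (1,1): code 0111 → (1.774,1.000)–(2.000,1.086)
cell (1,3): code 1101 → (1.628,4.000)–(1.000,3.656)
cell (1,4): code 1000 → (2.000,4.146)–(1.628,4.000)
cell (2,1): code 0110 → (2.000,1.086)–(3.000,1.929)
cell (2,3): code 1011 → (3.000,3.590)–(2.394,4.000)
cell (2,4): code 0001 → (2.394,4.000)–(2.000,4.146)
cell (3,1): code 0010 → (3.000,1.929)–(3.065,2.000)
cell (3,2): code 0011 → (3.065,2.000)–(3.320,3.000)
cell (3,3): code 0001 → (3.320,3.000)–(3.000,3.590)
total: 14 segments, chained into 1 closed loop(s), length Σ = 9.708131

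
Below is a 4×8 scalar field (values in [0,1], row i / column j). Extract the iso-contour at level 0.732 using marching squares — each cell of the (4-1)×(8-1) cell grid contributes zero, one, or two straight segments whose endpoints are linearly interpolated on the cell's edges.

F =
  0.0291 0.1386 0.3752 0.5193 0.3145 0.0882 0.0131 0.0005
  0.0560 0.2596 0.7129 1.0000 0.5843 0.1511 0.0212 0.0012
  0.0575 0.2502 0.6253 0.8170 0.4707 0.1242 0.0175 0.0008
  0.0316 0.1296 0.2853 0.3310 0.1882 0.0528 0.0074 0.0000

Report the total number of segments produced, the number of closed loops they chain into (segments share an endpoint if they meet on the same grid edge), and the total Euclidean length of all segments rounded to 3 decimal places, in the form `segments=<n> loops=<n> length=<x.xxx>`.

cell (0,2): code 0100 → (0.442,3.000)–(1.000,2.067)
cell (0,3): code 1000 → (1.000,3.645)–(0.442,3.000)
cell (1,2): code 0110 → (1.000,2.067)–(2.000,2.557)
cell (1,3): code 1001 → (2.000,3.245)–(1.000,3.645)
cell (2,2): code 0010 → (2.000,2.557)–(2.175,3.000)
cell (2,3): code 0001 → (2.175,3.000)–(2.000,3.245)
total: 6 segments, chained into 1 closed loop(s), length Σ = 4.908037

segments=6 loops=1 length=4.908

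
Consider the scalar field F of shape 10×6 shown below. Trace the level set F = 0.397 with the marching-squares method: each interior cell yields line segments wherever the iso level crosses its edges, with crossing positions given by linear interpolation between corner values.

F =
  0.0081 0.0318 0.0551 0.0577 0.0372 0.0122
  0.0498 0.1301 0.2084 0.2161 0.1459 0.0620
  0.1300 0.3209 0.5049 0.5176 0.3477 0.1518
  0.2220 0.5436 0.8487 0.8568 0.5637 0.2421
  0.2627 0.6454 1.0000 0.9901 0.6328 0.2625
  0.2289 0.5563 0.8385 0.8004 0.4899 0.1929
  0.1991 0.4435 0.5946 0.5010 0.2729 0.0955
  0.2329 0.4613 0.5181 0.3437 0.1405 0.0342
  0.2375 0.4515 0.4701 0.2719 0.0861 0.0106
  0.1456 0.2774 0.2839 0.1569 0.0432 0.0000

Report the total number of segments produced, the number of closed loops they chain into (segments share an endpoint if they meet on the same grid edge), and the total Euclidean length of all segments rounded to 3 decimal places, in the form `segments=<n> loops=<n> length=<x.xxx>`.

cell (1,1): code 0100 → (1.636,2.000)–(2.000,1.414)
cell (1,2): code 1100 → (1.600,3.000)–(1.636,2.000)
cell (1,3): code 1000 → (2.000,3.710)–(1.600,3.000)
cell (2,0): code 0100 → (2.342,1.000)–(3.000,0.544)
cell (2,1): code 1110 → (2.000,1.414)–(2.342,1.000)
cell (2,3): code 1101 → (2.228,4.000)–(2.000,3.710)
cell (2,4): code 1000 → (3.000,4.518)–(2.228,4.000)
cell (3,0): code 0110 → (3.000,0.544)–(4.000,0.351)
cell (3,4): code 1001 → (4.000,4.637)–(3.000,4.518)
cell (4,0): code 0110 → (4.000,0.351)–(5.000,0.513)
cell (4,4): code 1001 → (5.000,4.313)–(4.000,4.637)
cell (5,0): code 0110 → (5.000,0.513)–(6.000,0.810)
cell (5,3): code 1011 → (6.000,3.456)–(5.428,4.000)
cell (5,4): code 0001 → (5.428,4.000)–(5.000,4.313)
cell (6,0): code 0110 → (6.000,0.810)–(7.000,0.718)
cell (6,2): code 1011 → (7.000,2.694)–(6.661,3.000)
cell (6,3): code 0001 → (6.661,3.000)–(6.000,3.456)
cell (7,0): code 0110 → (7.000,0.718)–(8.000,0.745)
cell (7,2): code 1001 → (8.000,2.369)–(7.000,2.694)
cell (8,0): code 0010 → (8.000,0.745)–(8.313,1.000)
cell (8,1): code 0011 → (8.313,1.000)–(8.393,2.000)
cell (8,2): code 0001 → (8.393,2.000)–(8.000,2.369)
total: 22 segments, chained into 1 closed loop(s), length Σ = 17.854910

segments=22 loops=1 length=17.855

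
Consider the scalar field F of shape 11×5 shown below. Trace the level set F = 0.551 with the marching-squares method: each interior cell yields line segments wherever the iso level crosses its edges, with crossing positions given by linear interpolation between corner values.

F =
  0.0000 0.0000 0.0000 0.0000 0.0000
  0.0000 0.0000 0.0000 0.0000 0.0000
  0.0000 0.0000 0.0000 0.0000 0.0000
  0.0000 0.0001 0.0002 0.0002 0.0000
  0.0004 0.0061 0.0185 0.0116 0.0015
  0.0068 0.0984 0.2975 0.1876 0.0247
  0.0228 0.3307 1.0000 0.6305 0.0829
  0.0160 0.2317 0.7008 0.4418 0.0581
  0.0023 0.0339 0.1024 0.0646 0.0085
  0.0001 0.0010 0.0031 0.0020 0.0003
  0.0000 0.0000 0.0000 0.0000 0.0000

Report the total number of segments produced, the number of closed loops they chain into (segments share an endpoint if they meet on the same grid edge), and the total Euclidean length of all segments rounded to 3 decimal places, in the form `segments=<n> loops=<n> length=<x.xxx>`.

cell (5,1): code 0100 → (5.361,2.000)–(6.000,1.329)
cell (5,2): code 1100 → (5.821,3.000)–(5.361,2.000)
cell (5,3): code 1000 → (6.000,3.145)–(5.821,3.000)
cell (6,1): code 0110 → (6.000,1.329)–(7.000,1.681)
cell (6,2): code 1011 → (7.000,2.578)–(6.421,3.000)
cell (6,3): code 0001 → (6.421,3.000)–(6.000,3.145)
cell (7,1): code 0010 → (7.000,1.681)–(7.250,2.000)
cell (7,2): code 0001 → (7.250,2.000)–(7.000,2.578)
total: 8 segments, chained into 1 closed loop(s), length Σ = 5.515606

segments=8 loops=1 length=5.516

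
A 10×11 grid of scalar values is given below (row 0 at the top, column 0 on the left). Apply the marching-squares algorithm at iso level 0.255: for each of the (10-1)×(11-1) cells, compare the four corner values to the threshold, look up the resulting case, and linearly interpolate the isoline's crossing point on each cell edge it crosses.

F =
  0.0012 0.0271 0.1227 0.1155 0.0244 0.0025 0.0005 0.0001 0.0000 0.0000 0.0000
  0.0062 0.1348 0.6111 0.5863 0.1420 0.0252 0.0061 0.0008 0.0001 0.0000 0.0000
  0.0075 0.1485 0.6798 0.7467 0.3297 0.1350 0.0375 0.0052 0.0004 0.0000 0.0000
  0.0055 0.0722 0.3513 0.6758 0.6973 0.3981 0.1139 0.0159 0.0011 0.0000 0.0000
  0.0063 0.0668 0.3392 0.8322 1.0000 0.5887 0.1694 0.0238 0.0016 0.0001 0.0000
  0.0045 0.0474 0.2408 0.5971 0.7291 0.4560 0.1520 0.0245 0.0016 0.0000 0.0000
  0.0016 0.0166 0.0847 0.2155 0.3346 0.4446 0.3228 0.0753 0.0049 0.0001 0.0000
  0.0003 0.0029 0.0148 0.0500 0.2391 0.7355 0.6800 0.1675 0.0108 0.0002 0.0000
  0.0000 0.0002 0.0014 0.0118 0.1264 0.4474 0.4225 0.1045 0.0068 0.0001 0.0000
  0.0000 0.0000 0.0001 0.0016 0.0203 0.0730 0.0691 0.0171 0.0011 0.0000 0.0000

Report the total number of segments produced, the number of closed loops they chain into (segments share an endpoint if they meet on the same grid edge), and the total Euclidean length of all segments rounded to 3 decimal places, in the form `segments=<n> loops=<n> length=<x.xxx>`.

segments=26 loops=1 length=21.821

cell (0,1): code 0100 → (0.271,2.000)–(1.000,1.252)
cell (0,2): code 1100 → (0.296,3.000)–(0.271,2.000)
cell (0,3): code 1000 → (1.000,3.746)–(0.296,3.000)
cell (1,1): code 0110 → (1.000,1.252)–(2.000,1.200)
cell (1,3): code 1101 → (1.602,4.000)–(1.000,3.746)
cell (1,4): code 1000 → (2.000,4.384)–(1.602,4.000)
cell (2,1): code 0110 → (2.000,1.200)–(3.000,1.655)
cell (2,4): code 1101 → (2.456,5.000)–(2.000,4.384)
cell (2,5): code 1000 → (3.000,5.504)–(2.456,5.000)
cell (3,1): code 0110 → (3.000,1.655)–(4.000,1.691)
cell (3,5): code 1001 → (4.000,5.796)–(3.000,5.504)
cell (4,1): code 0010 → (4.000,1.691)–(4.856,2.000)
cell (4,2): code 0111 → (4.856,2.000)–(5.000,2.040)
cell (4,5): code 1001 → (5.000,5.661)–(4.000,5.796)
cell (5,2): code 0010 → (5.000,2.040)–(5.896,3.000)
cell (5,3): code 0111 → (5.896,3.000)–(6.000,3.332)
cell (5,5): code 1101 → (5.603,6.000)–(5.000,5.661)
cell (5,6): code 1000 → (6.000,6.274)–(5.603,6.000)
cell (6,3): code 0010 → (6.000,3.332)–(6.834,4.000)
cell (6,4): code 0111 → (6.834,4.000)–(7.000,4.032)
cell (6,6): code 1001 → (7.000,6.829)–(6.000,6.274)
cell (7,4): code 0110 → (7.000,4.032)–(8.000,4.401)
cell (7,6): code 1001 → (8.000,6.527)–(7.000,6.829)
cell (8,4): code 0010 → (8.000,4.401)–(8.514,5.000)
cell (8,5): code 0011 → (8.514,5.000)–(8.474,6.000)
cell (8,6): code 0001 → (8.474,6.000)–(8.000,6.527)
total: 26 segments, chained into 1 closed loop(s), length Σ = 21.821262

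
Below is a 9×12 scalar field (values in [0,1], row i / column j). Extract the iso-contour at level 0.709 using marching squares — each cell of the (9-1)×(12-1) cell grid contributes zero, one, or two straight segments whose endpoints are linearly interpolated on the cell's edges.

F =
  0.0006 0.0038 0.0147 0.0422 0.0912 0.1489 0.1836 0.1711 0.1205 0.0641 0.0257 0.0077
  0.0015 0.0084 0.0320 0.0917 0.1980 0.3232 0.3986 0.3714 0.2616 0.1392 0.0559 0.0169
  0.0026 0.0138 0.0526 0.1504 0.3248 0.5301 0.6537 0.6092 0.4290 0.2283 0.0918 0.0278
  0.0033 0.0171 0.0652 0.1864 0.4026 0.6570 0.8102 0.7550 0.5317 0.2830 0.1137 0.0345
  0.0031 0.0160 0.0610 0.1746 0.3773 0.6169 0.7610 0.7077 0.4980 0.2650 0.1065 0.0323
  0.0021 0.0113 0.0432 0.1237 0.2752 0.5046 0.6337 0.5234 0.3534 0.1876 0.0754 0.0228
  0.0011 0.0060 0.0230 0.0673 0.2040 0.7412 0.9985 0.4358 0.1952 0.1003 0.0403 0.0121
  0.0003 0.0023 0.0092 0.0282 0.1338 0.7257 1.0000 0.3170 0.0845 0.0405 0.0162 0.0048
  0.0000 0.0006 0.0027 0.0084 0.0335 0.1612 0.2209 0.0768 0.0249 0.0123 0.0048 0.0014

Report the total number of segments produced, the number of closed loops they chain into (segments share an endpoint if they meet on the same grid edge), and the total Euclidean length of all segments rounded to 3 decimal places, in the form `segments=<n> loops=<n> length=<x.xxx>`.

segments=16 loops=2 length=11.993

cell (2,5): code 0100 → (2.353,6.000)–(3.000,5.339)
cell (2,6): code 1100 → (2.684,7.000)–(2.353,6.000)
cell (2,7): code 1000 → (3.000,7.206)–(2.684,7.000)
cell (3,5): code 0110 → (3.000,5.339)–(4.000,5.639)
cell (3,6): code 1011 → (4.000,6.976)–(3.973,7.000)
cell (3,7): code 0001 → (3.973,7.000)–(3.000,7.206)
cell (4,5): code 0010 → (4.000,5.639)–(4.408,6.000)
cell (4,6): code 0001 → (4.408,6.000)–(4.000,6.976)
cell (5,4): code 0100 → (5.864,5.000)–(6.000,4.940)
cell (5,5): code 1100 → (5.206,6.000)–(5.864,5.000)
cell (5,6): code 1000 → (6.000,6.514)–(5.206,6.000)
cell (6,4): code 0110 → (6.000,4.940)–(7.000,4.972)
cell (6,6): code 1001 → (7.000,6.426)–(6.000,6.514)
cell (7,4): code 0010 → (7.000,4.972)–(7.030,5.000)
cell (7,5): code 0011 → (7.030,5.000)–(7.374,6.000)
cell (7,6): code 0001 → (7.374,6.000)–(7.000,6.426)
total: 16 segments, chained into 2 closed loop(s), length Σ = 11.992745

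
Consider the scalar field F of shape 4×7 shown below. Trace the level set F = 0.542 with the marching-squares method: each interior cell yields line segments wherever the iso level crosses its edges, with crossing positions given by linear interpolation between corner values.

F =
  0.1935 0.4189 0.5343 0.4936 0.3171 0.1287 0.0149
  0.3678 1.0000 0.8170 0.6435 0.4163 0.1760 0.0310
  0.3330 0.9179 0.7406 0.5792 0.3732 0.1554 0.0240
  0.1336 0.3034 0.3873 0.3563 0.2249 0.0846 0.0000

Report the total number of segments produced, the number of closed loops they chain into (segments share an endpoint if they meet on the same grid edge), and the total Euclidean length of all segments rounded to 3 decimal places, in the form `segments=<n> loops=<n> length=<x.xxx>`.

segments=10 loops=1 length=9.189

cell (0,0): code 0100 → (0.212,1.000)–(1.000,0.276)
cell (0,1): code 1100 → (0.027,2.000)–(0.212,1.000)
cell (0,2): code 1100 → (0.323,3.000)–(0.027,2.000)
cell (0,3): code 1000 → (1.000,3.447)–(0.323,3.000)
cell (1,0): code 0110 → (1.000,0.276)–(2.000,0.357)
cell (1,3): code 1001 → (2.000,3.181)–(1.000,3.447)
cell (2,0): code 0010 → (2.000,0.357)–(2.612,1.000)
cell (2,1): code 0011 → (2.612,1.000)–(2.562,2.000)
cell (2,2): code 0011 → (2.562,2.000)–(2.167,3.000)
cell (2,3): code 0001 → (2.167,3.000)–(2.000,3.181)
total: 10 segments, chained into 1 closed loop(s), length Σ = 9.189231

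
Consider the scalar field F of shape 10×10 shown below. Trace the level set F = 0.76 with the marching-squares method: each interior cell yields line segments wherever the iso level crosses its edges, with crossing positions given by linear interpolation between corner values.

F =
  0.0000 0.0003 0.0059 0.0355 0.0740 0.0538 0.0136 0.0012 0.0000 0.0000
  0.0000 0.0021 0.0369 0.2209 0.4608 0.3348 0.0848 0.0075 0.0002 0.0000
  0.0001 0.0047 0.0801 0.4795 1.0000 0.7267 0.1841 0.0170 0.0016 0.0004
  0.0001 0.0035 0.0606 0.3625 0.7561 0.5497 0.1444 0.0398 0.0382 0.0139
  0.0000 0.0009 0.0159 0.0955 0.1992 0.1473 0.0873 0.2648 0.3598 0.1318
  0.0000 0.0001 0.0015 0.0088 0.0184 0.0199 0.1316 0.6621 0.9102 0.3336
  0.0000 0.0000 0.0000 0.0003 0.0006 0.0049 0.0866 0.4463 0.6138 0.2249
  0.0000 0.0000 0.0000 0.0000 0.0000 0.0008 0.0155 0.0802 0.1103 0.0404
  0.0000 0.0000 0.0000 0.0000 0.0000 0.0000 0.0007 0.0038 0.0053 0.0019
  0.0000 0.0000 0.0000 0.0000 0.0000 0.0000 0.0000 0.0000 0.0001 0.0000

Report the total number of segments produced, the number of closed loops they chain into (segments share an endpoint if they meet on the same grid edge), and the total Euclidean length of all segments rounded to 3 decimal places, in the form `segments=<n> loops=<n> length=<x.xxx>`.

cell (1,3): code 0100 → (1.555,4.000)–(2.000,3.539)
cell (1,4): code 1000 → (2.000,4.878)–(1.555,4.000)
cell (2,3): code 0010 → (2.000,3.539)–(2.984,4.000)
cell (2,4): code 0001 → (2.984,4.000)–(2.000,4.878)
cell (4,7): code 0100 → (4.727,8.000)–(5.000,7.395)
cell (4,8): code 1000 → (5.000,8.260)–(4.727,8.000)
cell (5,7): code 0010 → (5.000,7.395)–(5.507,8.000)
cell (5,8): code 0001 → (5.507,8.000)–(5.000,8.260)
total: 8 segments, chained into 2 closed loop(s), length Σ = 6.431559

segments=8 loops=2 length=6.432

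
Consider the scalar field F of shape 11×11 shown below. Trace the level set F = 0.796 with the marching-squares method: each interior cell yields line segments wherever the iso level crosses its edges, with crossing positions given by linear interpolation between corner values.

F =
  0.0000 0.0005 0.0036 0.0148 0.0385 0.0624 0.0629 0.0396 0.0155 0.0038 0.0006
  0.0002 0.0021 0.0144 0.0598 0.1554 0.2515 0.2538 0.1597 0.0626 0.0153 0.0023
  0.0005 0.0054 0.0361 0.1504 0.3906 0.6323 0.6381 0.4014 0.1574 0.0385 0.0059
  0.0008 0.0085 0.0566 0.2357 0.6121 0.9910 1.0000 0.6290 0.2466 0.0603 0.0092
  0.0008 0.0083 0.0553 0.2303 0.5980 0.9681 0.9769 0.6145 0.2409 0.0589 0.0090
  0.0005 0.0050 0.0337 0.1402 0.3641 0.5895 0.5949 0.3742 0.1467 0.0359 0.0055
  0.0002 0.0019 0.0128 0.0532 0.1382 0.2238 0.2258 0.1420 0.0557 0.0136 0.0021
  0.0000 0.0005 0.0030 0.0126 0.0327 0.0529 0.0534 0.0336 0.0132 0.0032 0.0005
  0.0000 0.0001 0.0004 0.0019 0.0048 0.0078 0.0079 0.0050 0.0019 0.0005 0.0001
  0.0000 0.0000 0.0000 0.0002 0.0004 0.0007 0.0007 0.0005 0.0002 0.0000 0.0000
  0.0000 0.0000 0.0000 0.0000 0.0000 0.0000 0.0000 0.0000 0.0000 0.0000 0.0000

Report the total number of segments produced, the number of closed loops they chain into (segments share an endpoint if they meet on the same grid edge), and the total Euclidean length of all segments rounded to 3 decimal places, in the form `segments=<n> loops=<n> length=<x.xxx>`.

cell (2,4): code 0100 → (2.456,5.000)–(3.000,4.485)
cell (2,5): code 1100 → (2.436,6.000)–(2.456,5.000)
cell (2,6): code 1000 → (3.000,6.550)–(2.436,6.000)
cell (3,4): code 0110 → (3.000,4.485)–(4.000,4.535)
cell (3,6): code 1001 → (4.000,6.499)–(3.000,6.550)
cell (4,4): code 0010 → (4.000,4.535)–(4.455,5.000)
cell (4,5): code 0011 → (4.455,5.000)–(4.474,6.000)
cell (4,6): code 0001 → (4.474,6.000)–(4.000,6.499)
total: 8 segments, chained into 1 closed loop(s), length Σ = 6.877303

segments=8 loops=1 length=6.877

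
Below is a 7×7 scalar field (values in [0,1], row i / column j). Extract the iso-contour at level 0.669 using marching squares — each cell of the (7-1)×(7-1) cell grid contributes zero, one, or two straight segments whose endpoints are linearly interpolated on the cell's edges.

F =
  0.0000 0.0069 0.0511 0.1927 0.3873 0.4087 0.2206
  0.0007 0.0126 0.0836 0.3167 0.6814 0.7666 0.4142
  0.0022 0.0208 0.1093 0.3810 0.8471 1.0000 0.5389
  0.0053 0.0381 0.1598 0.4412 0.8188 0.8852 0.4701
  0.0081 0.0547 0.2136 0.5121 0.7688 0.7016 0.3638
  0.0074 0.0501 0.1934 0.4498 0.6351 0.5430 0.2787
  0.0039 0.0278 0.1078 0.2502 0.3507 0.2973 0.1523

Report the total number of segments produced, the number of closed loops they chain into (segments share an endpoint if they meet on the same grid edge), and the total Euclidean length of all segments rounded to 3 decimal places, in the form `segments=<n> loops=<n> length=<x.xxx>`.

segments=12 loops=1 length=9.932

cell (0,3): code 0100 → (0.958,4.000)–(1.000,3.966)
cell (0,4): code 1100 → (0.727,5.000)–(0.958,4.000)
cell (0,5): code 1000 → (1.000,5.277)–(0.727,5.000)
cell (1,3): code 0110 → (1.000,3.966)–(2.000,3.618)
cell (1,5): code 1001 → (2.000,5.718)–(1.000,5.277)
cell (2,3): code 0110 → (2.000,3.618)–(3.000,3.603)
cell (2,5): code 1001 → (3.000,5.521)–(2.000,5.718)
cell (3,3): code 0110 → (3.000,3.603)–(4.000,3.611)
cell (3,5): code 1001 → (4.000,5.097)–(3.000,5.521)
cell (4,3): code 0010 → (4.000,3.611)–(4.746,4.000)
cell (4,4): code 0011 → (4.746,4.000)–(4.206,5.000)
cell (4,5): code 0001 → (4.206,5.000)–(4.000,5.097)
total: 12 segments, chained into 1 closed loop(s), length Σ = 9.932090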